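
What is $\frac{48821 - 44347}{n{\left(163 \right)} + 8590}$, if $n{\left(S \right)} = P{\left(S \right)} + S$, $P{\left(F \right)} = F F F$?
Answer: $\frac{2237}{2169750} \approx 0.001031$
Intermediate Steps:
$P{\left(F \right)} = F^{3}$ ($P{\left(F \right)} = F^{2} F = F^{3}$)
$n{\left(S \right)} = S + S^{3}$ ($n{\left(S \right)} = S^{3} + S = S + S^{3}$)
$\frac{48821 - 44347}{n{\left(163 \right)} + 8590} = \frac{48821 - 44347}{\left(163 + 163^{3}\right) + 8590} = \frac{4474}{\left(163 + 4330747\right) + 8590} = \frac{4474}{4330910 + 8590} = \frac{4474}{4339500} = 4474 \cdot \frac{1}{4339500} = \frac{2237}{2169750}$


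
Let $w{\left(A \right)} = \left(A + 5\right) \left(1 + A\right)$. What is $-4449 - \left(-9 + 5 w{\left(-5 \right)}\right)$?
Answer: $-4440$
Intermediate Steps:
$w{\left(A \right)} = \left(1 + A\right) \left(5 + A\right)$ ($w{\left(A \right)} = \left(5 + A\right) \left(1 + A\right) = \left(1 + A\right) \left(5 + A\right)$)
$-4449 - \left(-9 + 5 w{\left(-5 \right)}\right) = -4449 + \left(\left(\left(5 - 7\right) - -11\right) - 5 \left(5 + \left(-5\right)^{2} + 6 \left(-5\right)\right)\right) = -4449 + \left(\left(-2 + 11\right) - 5 \left(5 + 25 - 30\right)\right) = -4449 + \left(9 - 0\right) = -4449 + \left(9 + 0\right) = -4449 + 9 = -4440$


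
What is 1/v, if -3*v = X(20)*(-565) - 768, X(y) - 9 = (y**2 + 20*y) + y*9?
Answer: 3/559553 ≈ 5.3614e-6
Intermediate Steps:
X(y) = 9 + y**2 + 29*y (X(y) = 9 + ((y**2 + 20*y) + y*9) = 9 + ((y**2 + 20*y) + 9*y) = 9 + (y**2 + 29*y) = 9 + y**2 + 29*y)
v = 559553/3 (v = -((9 + 20**2 + 29*20)*(-565) - 768)/3 = -((9 + 400 + 580)*(-565) - 768)/3 = -(989*(-565) - 768)/3 = -(-558785 - 768)/3 = -1/3*(-559553) = 559553/3 ≈ 1.8652e+5)
1/v = 1/(559553/3) = 3/559553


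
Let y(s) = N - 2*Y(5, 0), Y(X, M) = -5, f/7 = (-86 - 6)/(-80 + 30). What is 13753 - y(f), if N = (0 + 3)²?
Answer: 13734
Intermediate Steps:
f = 322/25 (f = 7*((-86 - 6)/(-80 + 30)) = 7*(-92/(-50)) = 7*(-92*(-1/50)) = 7*(46/25) = 322/25 ≈ 12.880)
N = 9 (N = 3² = 9)
y(s) = 19 (y(s) = 9 - 2*(-5) = 9 + 10 = 19)
13753 - y(f) = 13753 - 1*19 = 13753 - 19 = 13734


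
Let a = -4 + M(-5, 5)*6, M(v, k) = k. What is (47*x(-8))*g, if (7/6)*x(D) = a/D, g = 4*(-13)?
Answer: 47658/7 ≈ 6808.3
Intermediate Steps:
g = -52
a = 26 (a = -4 + 5*6 = -4 + 30 = 26)
x(D) = 156/(7*D) (x(D) = 6*(26/D)/7 = 156/(7*D))
(47*x(-8))*g = (47*((156/7)/(-8)))*(-52) = (47*((156/7)*(-1/8)))*(-52) = (47*(-39/14))*(-52) = -1833/14*(-52) = 47658/7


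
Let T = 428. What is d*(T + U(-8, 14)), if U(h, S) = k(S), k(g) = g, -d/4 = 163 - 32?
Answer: -231608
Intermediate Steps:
d = -524 (d = -4*(163 - 32) = -4*131 = -524)
U(h, S) = S
d*(T + U(-8, 14)) = -524*(428 + 14) = -524*442 = -231608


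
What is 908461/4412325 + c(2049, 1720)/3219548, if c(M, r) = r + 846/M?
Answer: 1001423074803287/4851243862087650 ≈ 0.20643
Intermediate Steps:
908461/4412325 + c(2049, 1720)/3219548 = 908461/4412325 + (1720 + 846/2049)/3219548 = 908461*(1/4412325) + (1720 + 846*(1/2049))*(1/3219548) = 908461/4412325 + (1720 + 282/683)*(1/3219548) = 908461/4412325 + (1175042/683)*(1/3219548) = 908461/4412325 + 587521/1099475642 = 1001423074803287/4851243862087650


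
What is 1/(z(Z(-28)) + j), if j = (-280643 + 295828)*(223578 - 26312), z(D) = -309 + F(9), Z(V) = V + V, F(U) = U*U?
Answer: 1/2995483982 ≈ 3.3384e-10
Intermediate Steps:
F(U) = U²
Z(V) = 2*V
z(D) = -228 (z(D) = -309 + 9² = -309 + 81 = -228)
j = 2995484210 (j = 15185*197266 = 2995484210)
1/(z(Z(-28)) + j) = 1/(-228 + 2995484210) = 1/2995483982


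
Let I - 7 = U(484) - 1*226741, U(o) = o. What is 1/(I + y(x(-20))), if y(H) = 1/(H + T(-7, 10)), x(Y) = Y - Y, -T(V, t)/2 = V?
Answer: -14/3167499 ≈ -4.4199e-6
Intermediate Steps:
T(V, t) = -2*V
x(Y) = 0
y(H) = 1/(14 + H) (y(H) = 1/(H - 2*(-7)) = 1/(H + 14) = 1/(14 + H))
I = -226250 (I = 7 + (484 - 1*226741) = 7 + (484 - 226741) = 7 - 226257 = -226250)
1/(I + y(x(-20))) = 1/(-226250 + 1/(14 + 0)) = 1/(-226250 + 1/14) = 1/(-3167499/14) = -14/3167499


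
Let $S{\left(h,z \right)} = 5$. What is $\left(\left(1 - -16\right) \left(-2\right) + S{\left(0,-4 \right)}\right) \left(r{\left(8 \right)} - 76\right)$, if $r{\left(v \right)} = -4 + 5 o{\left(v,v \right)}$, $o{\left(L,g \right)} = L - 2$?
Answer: $1450$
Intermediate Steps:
$o{\left(L,g \right)} = -2 + L$ ($o{\left(L,g \right)} = L - 2 = -2 + L$)
$r{\left(v \right)} = -14 + 5 v$ ($r{\left(v \right)} = -4 + 5 \left(-2 + v\right) = -4 + \left(-10 + 5 v\right) = -14 + 5 v$)
$\left(\left(1 - -16\right) \left(-2\right) + S{\left(0,-4 \right)}\right) \left(r{\left(8 \right)} - 76\right) = \left(\left(1 - -16\right) \left(-2\right) + 5\right) \left(\left(-14 + 5 \cdot 8\right) - 76\right) = \left(\left(1 + 16\right) \left(-2\right) + 5\right) \left(\left(-14 + 40\right) - 76\right) = \left(17 \left(-2\right) + 5\right) \left(26 - 76\right) = \left(-34 + 5\right) \left(-50\right) = \left(-29\right) \left(-50\right) = 1450$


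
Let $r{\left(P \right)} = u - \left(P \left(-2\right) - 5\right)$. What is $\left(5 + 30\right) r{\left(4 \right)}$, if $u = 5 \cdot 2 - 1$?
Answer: $770$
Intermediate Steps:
$u = 9$ ($u = 10 - 1 = 9$)
$r{\left(P \right)} = 14 + 2 P$ ($r{\left(P \right)} = 9 - \left(P \left(-2\right) - 5\right) = 9 - \left(- 2 P - 5\right) = 9 - \left(-5 - 2 P\right) = 9 + \left(5 + 2 P\right) = 14 + 2 P$)
$\left(5 + 30\right) r{\left(4 \right)} = \left(5 + 30\right) \left(14 + 2 \cdot 4\right) = 35 \left(14 + 8\right) = 35 \cdot 22 = 770$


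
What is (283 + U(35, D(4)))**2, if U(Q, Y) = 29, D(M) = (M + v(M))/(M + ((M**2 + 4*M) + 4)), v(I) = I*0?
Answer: 97344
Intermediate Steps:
v(I) = 0
D(M) = M/(4 + M**2 + 5*M) (D(M) = (M + 0)/(M + ((M**2 + 4*M) + 4)) = M/(M + (4 + M**2 + 4*M)) = M/(4 + M**2 + 5*M))
(283 + U(35, D(4)))**2 = (283 + 29)**2 = 312**2 = 97344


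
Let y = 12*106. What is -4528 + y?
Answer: -3256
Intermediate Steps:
y = 1272
-4528 + y = -4528 + 1272 = -3256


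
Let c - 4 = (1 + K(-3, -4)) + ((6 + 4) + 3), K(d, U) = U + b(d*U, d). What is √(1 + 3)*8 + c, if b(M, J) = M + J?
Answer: 39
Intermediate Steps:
b(M, J) = J + M
K(d, U) = U + d + U*d (K(d, U) = U + (d + d*U) = U + (d + U*d) = U + d + U*d)
c = 23 (c = 4 + ((1 + (-4 - 3 - 4*(-3))) + ((6 + 4) + 3)) = 4 + ((1 + (-4 - 3 + 12)) + (10 + 3)) = 4 + ((1 + 5) + 13) = 4 + (6 + 13) = 4 + 19 = 23)
√(1 + 3)*8 + c = √(1 + 3)*8 + 23 = √4*8 + 23 = 2*8 + 23 = 16 + 23 = 39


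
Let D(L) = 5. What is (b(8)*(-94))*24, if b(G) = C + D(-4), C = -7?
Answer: 4512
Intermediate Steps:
b(G) = -2 (b(G) = -7 + 5 = -2)
(b(8)*(-94))*24 = -2*(-94)*24 = 188*24 = 4512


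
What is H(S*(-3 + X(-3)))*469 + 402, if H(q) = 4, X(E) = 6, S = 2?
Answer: 2278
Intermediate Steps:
H(S*(-3 + X(-3)))*469 + 402 = 4*469 + 402 = 1876 + 402 = 2278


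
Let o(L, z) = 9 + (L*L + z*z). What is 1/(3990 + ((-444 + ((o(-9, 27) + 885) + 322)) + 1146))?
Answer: 1/6718 ≈ 0.00014885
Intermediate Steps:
o(L, z) = 9 + L² + z² (o(L, z) = 9 + (L² + z²) = 9 + L² + z²)
1/(3990 + ((-444 + ((o(-9, 27) + 885) + 322)) + 1146)) = 1/(3990 + ((-444 + (((9 + (-9)² + 27²) + 885) + 322)) + 1146)) = 1/(3990 + ((-444 + (((9 + 81 + 729) + 885) + 322)) + 1146)) = 1/(3990 + ((-444 + ((819 + 885) + 322)) + 1146)) = 1/(3990 + ((-444 + (1704 + 322)) + 1146)) = 1/(3990 + ((-444 + 2026) + 1146)) = 1/(3990 + (1582 + 1146)) = 1/(3990 + 2728) = 1/6718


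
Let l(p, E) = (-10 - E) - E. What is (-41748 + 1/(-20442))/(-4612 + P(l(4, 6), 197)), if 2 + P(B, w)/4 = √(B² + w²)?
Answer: 328563857545/35289215392 + 853412617*√39293/105867646176 ≈ 10.909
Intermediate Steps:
l(p, E) = -10 - 2*E
P(B, w) = -8 + 4*√(B² + w²)
(-41748 + 1/(-20442))/(-4612 + P(l(4, 6), 197)) = (-41748 + 1/(-20442))/(-4612 + (-8 + 4*√((-10 - 2*6)² + 197²))) = (-41748 - 1/20442)/(-4612 + (-8 + 4*√((-10 - 12)² + 38809))) = -853412617/(20442*(-4612 + (-8 + 4*√((-22)² + 38809)))) = -853412617/(20442*(-4612 + (-8 + 4*√(484 + 38809)))) = -853412617/(20442*(-4612 + (-8 + 4*√39293))) = -853412617/(20442*(-4620 + 4*√39293))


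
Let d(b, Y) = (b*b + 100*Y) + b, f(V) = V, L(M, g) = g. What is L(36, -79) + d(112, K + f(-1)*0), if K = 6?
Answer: 13177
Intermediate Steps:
d(b, Y) = b + b² + 100*Y (d(b, Y) = (b² + 100*Y) + b = b + b² + 100*Y)
L(36, -79) + d(112, K + f(-1)*0) = -79 + (112 + 112² + 100*(6 - 1*0)) = -79 + (112 + 12544 + 100*(6 + 0)) = -79 + (112 + 12544 + 100*6) = -79 + (112 + 12544 + 600) = -79 + 13256 = 13177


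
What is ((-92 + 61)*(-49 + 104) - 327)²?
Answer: 4129024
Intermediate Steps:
((-92 + 61)*(-49 + 104) - 327)² = (-31*55 - 327)² = (-1705 - 327)² = (-2032)² = 4129024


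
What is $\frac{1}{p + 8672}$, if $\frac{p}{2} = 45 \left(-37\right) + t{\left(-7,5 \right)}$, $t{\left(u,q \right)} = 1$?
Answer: $\frac{1}{5344} \approx 0.00018713$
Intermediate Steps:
$p = -3328$ ($p = 2 \left(45 \left(-37\right) + 1\right) = 2 \left(-1665 + 1\right) = 2 \left(-1664\right) = -3328$)
$\frac{1}{p + 8672} = \frac{1}{-3328 + 8672} = \frac{1}{5344}$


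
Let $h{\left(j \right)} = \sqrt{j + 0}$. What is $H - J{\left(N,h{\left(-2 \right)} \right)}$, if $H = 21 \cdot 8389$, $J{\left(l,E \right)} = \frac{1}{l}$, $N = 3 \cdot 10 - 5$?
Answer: $\frac{4404224}{25} \approx 1.7617 \cdot 10^{5}$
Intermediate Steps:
$N = 25$ ($N = 30 - 5 = 25$)
$h{\left(j \right)} = \sqrt{j}$
$H = 176169$
$H - J{\left(N,h{\left(-2 \right)} \right)} = 176169 - \frac{1}{25} = \frac{4404224}{25}$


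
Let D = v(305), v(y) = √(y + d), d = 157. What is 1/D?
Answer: √462/462 ≈ 0.046524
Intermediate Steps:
v(y) = √(157 + y) (v(y) = √(y + 157) = √(157 + y))
D = √462 (D = √(157 + 305) = √462 ≈ 21.494)
1/D = 1/(√462) = √462/462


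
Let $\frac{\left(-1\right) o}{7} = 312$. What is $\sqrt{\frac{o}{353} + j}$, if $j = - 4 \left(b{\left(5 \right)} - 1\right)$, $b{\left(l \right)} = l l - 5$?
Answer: $\frac{2 i \sqrt{2560309}}{353} \approx 9.0657 i$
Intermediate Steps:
$o = -2184$ ($o = \left(-7\right) 312 = -2184$)
$b{\left(l \right)} = -5 + l^{2}$ ($b{\left(l \right)} = l^{2} - 5 = -5 + l^{2}$)
$j = -76$ ($j = - 4 \left(\left(-5 + 5^{2}\right) - 1\right) = - 4 \left(\left(-5 + 25\right) - 1\right) = - 4 \left(20 - 1\right) = \left(-4\right) 19 = -76$)
$\sqrt{\frac{o}{353} + j} = \sqrt{- \frac{2184}{353} - 76} = \sqrt{- \frac{29012}{353}} = \frac{2 i \sqrt{2560309}}{353}$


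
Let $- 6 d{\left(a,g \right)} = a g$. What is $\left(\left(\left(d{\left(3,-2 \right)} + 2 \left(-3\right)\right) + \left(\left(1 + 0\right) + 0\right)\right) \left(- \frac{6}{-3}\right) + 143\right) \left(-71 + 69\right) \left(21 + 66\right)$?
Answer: $-23490$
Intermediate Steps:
$d{\left(a,g \right)} = - \frac{a g}{6}$
$\left(\left(\left(d{\left(3,-2 \right)} + 2 \left(-3\right)\right) + \left(\left(1 + 0\right) + 0\right)\right) \left(- \frac{6}{-3}\right) + 143\right) \left(-71 + 69\right) \left(21 + 66\right) = \left(\left(\left(\left(- \frac{1}{6}\right) 3 \left(-2\right) + 2 \left(-3\right)\right) + \left(\left(1 + 0\right) + 0\right)\right) \left(- \frac{6}{-3}\right) + 143\right) \left(-71 + 69\right) \left(21 + 66\right) = \left(\left(\left(1 - 6\right) + \left(1 + 0\right)\right) \left(\left(-6\right) \left(- \frac{1}{3}\right)\right) + 143\right) \left(\left(-2\right) 87\right) = \left(\left(-5 + 1\right) 2 + 143\right) \left(-174\right) = \left(\left(-4\right) 2 + 143\right) \left(-174\right) = \left(-8 + 143\right) \left(-174\right) = 135 \left(-174\right) = -23490$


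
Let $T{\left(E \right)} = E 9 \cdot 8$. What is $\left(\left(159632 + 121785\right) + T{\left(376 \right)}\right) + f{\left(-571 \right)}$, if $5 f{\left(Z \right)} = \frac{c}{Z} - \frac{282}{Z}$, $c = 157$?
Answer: $\frac{176147244}{571} \approx 3.0849 \cdot 10^{5}$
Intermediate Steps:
$T{\left(E \right)} = 72 E$ ($T{\left(E \right)} = 9 E 8 = 72 E$)
$f{\left(Z \right)} = - \frac{25}{Z}$ ($f{\left(Z \right)} = \frac{\frac{157}{Z} - \frac{282}{Z}}{5} = \frac{\left(-125\right) \frac{1}{Z}}{5} = - \frac{25}{Z}$)
$\left(\left(159632 + 121785\right) + T{\left(376 \right)}\right) + f{\left(-571 \right)} = \left(\left(159632 + 121785\right) + 72 \cdot 376\right) - \frac{25}{-571} = \left(281417 + 27072\right) - - \frac{25}{571} = 308489 + \frac{25}{571} = \frac{176147244}{571}$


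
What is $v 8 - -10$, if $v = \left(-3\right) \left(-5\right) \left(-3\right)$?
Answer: $-350$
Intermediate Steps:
$v = -45$ ($v = 15 \left(-3\right) = -45$)
$v 8 - -10 = \left(-45\right) 8 - -10 = -360 + 10 = -350$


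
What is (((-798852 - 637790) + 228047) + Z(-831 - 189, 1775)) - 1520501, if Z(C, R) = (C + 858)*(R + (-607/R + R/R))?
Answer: -5354735866/1775 ≈ -3.0168e+6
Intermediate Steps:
Z(C, R) = (858 + C)*(1 + R - 607/R) (Z(C, R) = (858 + C)*(R + (-607/R + 1)) = (858 + C)*(R + (1 - 607/R)) = (858 + C)*(1 + R - 607/R))
(((-798852 - 637790) + 228047) + Z(-831 - 189, 1775)) - 1520501 = (((-798852 - 637790) + 228047) + (-520806 - 607*(-831 - 189) + 1775*(858 + (-831 - 189) + 858*1775 + (-831 - 189)*1775))/1775) - 1520501 = ((-1436642 + 228047) + (-520806 - 607*(-1020) + 1775*(858 - 1020 + 1522950 - 1020*1775))/1775) - 1520501 = (-1208595 + (-520806 + 619140 + 1775*(858 - 1020 + 1522950 - 1810500))/1775) - 1520501 = (-1208595 + (-520806 + 619140 + 1775*(-287712))/1775) - 1520501 = (-1208595 + (-520806 + 619140 - 510688800)/1775) - 1520501 = (-1208595 + (1/1775)*(-510590466)) - 1520501 = (-1208595 - 510590466/1775) - 1520501 = -2655846591/1775 - 1520501 = -5354735866/1775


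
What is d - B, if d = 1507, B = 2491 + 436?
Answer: -1420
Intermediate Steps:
B = 2927
d - B = 1507 - 1*2927 = 1507 - 2927 = -1420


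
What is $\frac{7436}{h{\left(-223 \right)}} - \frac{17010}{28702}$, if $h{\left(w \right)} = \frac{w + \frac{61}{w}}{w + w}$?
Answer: $\frac{408197735713}{27482165} \approx 14853.0$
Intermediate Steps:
$h{\left(w \right)} = \frac{w + \frac{61}{w}}{2 w}$
$\frac{7436}{h{\left(-223 \right)}} - \frac{17010}{28702} = \frac{7436}{\frac{1}{2} \cdot \frac{1}{49729} \left(61 + \left(-223\right)^{2}\right)} - \frac{17010}{28702} = \frac{7436}{\frac{1}{2} \cdot \frac{1}{49729} \left(61 + 49729\right)} - \frac{8505}{14351} = \frac{7436}{\frac{1}{2} \cdot \frac{1}{49729} \cdot 49790} - \frac{8505}{14351} = \frac{7436}{\frac{24895}{49729}} - \frac{8505}{14351} = 7436 \cdot \frac{49729}{24895} - \frac{8505}{14351} = \frac{28444988}{1915} - \frac{8505}{14351} = \frac{408197735713}{27482165}$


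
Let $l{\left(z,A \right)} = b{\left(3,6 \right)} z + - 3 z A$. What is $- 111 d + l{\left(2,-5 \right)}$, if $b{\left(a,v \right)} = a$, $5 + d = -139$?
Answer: $16020$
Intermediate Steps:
$d = -144$ ($d = -5 - 139 = -144$)
$l{\left(z,A \right)} = 3 z - 3 A z$ ($l{\left(z,A \right)} = 3 z + - 3 z A = 3 z - 3 A z$)
$- 111 d + l{\left(2,-5 \right)} = \left(-111\right) \left(-144\right) + 3 \cdot 2 \left(1 - -5\right) = 15984 + 3 \cdot 2 \left(1 + 5\right) = 15984 + 3 \cdot 2 \cdot 6 = 15984 + 36 = 16020$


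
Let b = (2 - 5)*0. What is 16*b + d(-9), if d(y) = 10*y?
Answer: -90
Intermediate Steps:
b = 0 (b = -3*0 = 0)
16*b + d(-9) = 16*0 + 10*(-9) = 0 - 90 = -90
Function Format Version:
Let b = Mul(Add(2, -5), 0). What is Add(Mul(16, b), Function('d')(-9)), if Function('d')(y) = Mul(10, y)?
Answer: -90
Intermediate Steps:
b = 0 (b = Mul(-3, 0) = 0)
Add(Mul(16, b), Function('d')(-9)) = Add(Mul(16, 0), Mul(10, -9)) = Add(0, -90) = -90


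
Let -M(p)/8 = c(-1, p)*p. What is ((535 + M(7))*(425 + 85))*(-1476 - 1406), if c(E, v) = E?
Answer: -868663620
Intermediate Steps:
M(p) = 8*p (M(p) = -(-8)*p = 8*p)
((535 + M(7))*(425 + 85))*(-1476 - 1406) = ((535 + 8*7)*(425 + 85))*(-1476 - 1406) = ((535 + 56)*510)*(-2882) = (591*510)*(-2882) = 301410*(-2882) = -868663620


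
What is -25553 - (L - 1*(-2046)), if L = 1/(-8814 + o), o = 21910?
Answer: -361436505/13096 ≈ -27599.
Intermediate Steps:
L = 1/13096 (L = 1/(-8814 + 21910) = 1/13096 ≈ 7.6359e-5)
-25553 - (L - 1*(-2046)) = -25553 - (1/13096 - 1*(-2046)) = -25553 - (1/13096 + 2046) = -25553 - 1*26794417/13096 = -25553 - 26794417/13096 = -361436505/13096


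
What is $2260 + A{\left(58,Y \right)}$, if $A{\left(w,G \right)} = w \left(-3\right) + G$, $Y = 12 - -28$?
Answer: $2126$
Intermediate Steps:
$Y = 40$ ($Y = 12 + 28 = 40$)
$A{\left(w,G \right)} = G - 3 w$ ($A{\left(w,G \right)} = - 3 w + G = G - 3 w$)
$2260 + A{\left(58,Y \right)} = 2260 + \left(40 - 174\right) = 2260 - 134 = 2126$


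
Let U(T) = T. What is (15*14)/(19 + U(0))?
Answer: 210/19 ≈ 11.053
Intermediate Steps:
(15*14)/(19 + U(0)) = (15*14)/(19 + 0) = 210/19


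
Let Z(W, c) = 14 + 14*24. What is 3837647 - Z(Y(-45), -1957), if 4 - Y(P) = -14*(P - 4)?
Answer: 3837297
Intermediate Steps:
Y(P) = -52 + 14*P (Y(P) = 4 - (-14)*(P - 4) = 4 - (-14)*(-4 + P) = 4 - (56 - 14*P) = 4 + (-56 + 14*P) = -52 + 14*P)
Z(W, c) = 350 (Z(W, c) = 14 + 336 = 350)
3837647 - Z(Y(-45), -1957) = 3837647 - 1*350 = 3837647 - 350 = 3837297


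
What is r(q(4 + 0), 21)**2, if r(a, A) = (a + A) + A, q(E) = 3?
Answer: 2025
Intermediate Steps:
r(a, A) = a + 2*A (r(a, A) = (A + a) + A = a + 2*A)
r(q(4 + 0), 21)**2 = (3 + 2*21)**2 = (3 + 42)**2 = 45**2 = 2025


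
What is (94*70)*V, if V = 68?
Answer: 447440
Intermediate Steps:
(94*70)*V = (94*70)*68 = 6580*68 = 447440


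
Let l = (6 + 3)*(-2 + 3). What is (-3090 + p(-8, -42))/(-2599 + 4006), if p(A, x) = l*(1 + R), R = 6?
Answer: -1009/469 ≈ -2.1514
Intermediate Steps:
l = 9 (l = 9*1 = 9)
p(A, x) = 63 (p(A, x) = 9*(1 + 6) = 9*7 = 63)
(-3090 + p(-8, -42))/(-2599 + 4006) = (-3090 + 63)/(-2599 + 4006) = -3027/1407 = -3027*1/1407 = -1009/469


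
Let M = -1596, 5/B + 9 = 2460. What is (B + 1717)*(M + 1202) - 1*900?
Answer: -1660304468/2451 ≈ -6.7740e+5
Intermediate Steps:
B = 5/2451 (B = 5/(-9 + 2460) = 5/2451 ≈ 0.0020400)
(B + 1717)*(M + 1202) - 1*900 = (5/2451 + 1717)*(-1596 + 1202) - 1*900 = (4208372/2451)*(-394) - 900 = -1658098568/2451 - 900 = -1660304468/2451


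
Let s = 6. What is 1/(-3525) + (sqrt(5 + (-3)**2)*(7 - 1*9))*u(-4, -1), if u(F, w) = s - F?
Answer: -1/3525 - 20*sqrt(14) ≈ -74.833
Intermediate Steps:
u(F, w) = 6 - F
1/(-3525) + (sqrt(5 + (-3)**2)*(7 - 1*9))*u(-4, -1) = 1/(-3525) + (sqrt(5 + (-3)**2)*(7 - 1*9))*(6 - 1*(-4)) = -1/3525 + (sqrt(5 + 9)*(7 - 9))*(6 + 4) = -1/3525 + (sqrt(14)*(-2))*10 = -1/3525 - 2*sqrt(14)*10 = -1/3525 - 20*sqrt(14)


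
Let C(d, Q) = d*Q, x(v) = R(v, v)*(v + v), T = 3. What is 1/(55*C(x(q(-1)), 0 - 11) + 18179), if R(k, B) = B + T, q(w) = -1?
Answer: 1/20599 ≈ 4.8546e-5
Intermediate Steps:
R(k, B) = 3 + B (R(k, B) = B + 3 = 3 + B)
x(v) = 2*v*(3 + v) (x(v) = (3 + v)*(v + v) = (3 + v)*(2*v) = 2*v*(3 + v))
C(d, Q) = Q*d
1/(55*C(x(q(-1)), 0 - 11) + 18179) = 1/(55*((0 - 11)*(2*(-1)*(3 - 1))) + 18179) = 1/(55*(-22*(-1)*2) + 18179) = 1/(55*(-11*(-4)) + 18179) = 1/(55*44 + 18179) = 1/(2420 + 18179) = 1/20599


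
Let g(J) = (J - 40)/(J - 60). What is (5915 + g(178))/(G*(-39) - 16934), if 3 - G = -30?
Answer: -349054/1075039 ≈ -0.32469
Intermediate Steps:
G = 33 (G = 3 - 1*(-30) = 3 + 30 = 33)
g(J) = (-40 + J)/(-60 + J)
(5915 + g(178))/(G*(-39) - 16934) = (5915 + (-40 + 178)/(-60 + 178))/(33*(-39) - 16934) = (5915 + 138/118)/(-1287 - 16934) = (5915 + (1/118)*138)/(-18221) = (5915 + 69/59)*(-1/18221) = (349054/59)*(-1/18221) = -349054/1075039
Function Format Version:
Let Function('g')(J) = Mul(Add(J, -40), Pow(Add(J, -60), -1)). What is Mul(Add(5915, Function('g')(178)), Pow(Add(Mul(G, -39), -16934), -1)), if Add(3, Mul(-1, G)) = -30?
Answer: Rational(-349054, 1075039) ≈ -0.32469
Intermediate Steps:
G = 33 (G = Add(3, Mul(-1, -30)) = Add(3, 30) = 33)
Function('g')(J) = Mul(Pow(Add(-60, J), -1), Add(-40, J)) (Function('g')(J) = Mul(Add(-40, J), Pow(Add(-60, J), -1)) = Mul(Pow(Add(-60, J), -1), Add(-40, J)))
Mul(Add(5915, Function('g')(178)), Pow(Add(Mul(G, -39), -16934), -1)) = Mul(Add(5915, Mul(Pow(Add(-60, 178), -1), Add(-40, 178))), Pow(Add(Mul(33, -39), -16934), -1)) = Mul(Add(5915, Mul(Pow(118, -1), 138)), Pow(Add(-1287, -16934), -1)) = Mul(Add(5915, Mul(Rational(1, 118), 138)), Pow(-18221, -1)) = Mul(Add(5915, Rational(69, 59)), Rational(-1, 18221)) = Mul(Rational(349054, 59), Rational(-1, 18221)) = Rational(-349054, 1075039)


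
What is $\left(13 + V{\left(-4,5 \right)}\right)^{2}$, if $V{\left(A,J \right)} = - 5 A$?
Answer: $1089$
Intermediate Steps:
$\left(13 + V{\left(-4,5 \right)}\right)^{2} = \left(13 - -20\right)^{2} = \left(13 + 20\right)^{2} = 33^{2} = 1089$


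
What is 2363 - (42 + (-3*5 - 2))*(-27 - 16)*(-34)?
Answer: -34187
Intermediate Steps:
2363 - (42 + (-3*5 - 2))*(-27 - 16)*(-34) = 2363 - (42 + (-15 - 2))*(-43)*(-34) = 2363 - (42 - 17)*(-43)*(-34) = 2363 - 25*(-43)*(-34) = 2363 - (-1075)*(-34) = 2363 - 1*36550 = 2363 - 36550 = -34187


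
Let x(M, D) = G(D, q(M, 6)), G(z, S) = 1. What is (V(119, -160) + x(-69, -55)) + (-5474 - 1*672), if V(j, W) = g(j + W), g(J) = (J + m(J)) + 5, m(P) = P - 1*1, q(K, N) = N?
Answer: -6223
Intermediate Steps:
x(M, D) = 1
m(P) = -1 + P (m(P) = P - 1 = -1 + P)
g(J) = 4 + 2*J (g(J) = (J + (-1 + J)) + 5 = (-1 + 2*J) + 5 = 4 + 2*J)
V(j, W) = 4 + 2*W + 2*j (V(j, W) = 4 + 2*(j + W) = 4 + 2*(W + j) = 4 + (2*W + 2*j) = 4 + 2*W + 2*j)
(V(119, -160) + x(-69, -55)) + (-5474 - 1*672) = ((4 + 2*(-160) + 2*119) + 1) + (-5474 - 1*672) = ((4 - 320 + 238) + 1) + (-5474 - 672) = (-78 + 1) - 6146 = -77 - 6146 = -6223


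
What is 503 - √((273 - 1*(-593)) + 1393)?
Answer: 503 - 3*√251 ≈ 455.47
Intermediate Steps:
503 - √((273 - 1*(-593)) + 1393) = 503 - √((273 + 593) + 1393) = 503 - √(866 + 1393) = 503 - √2259 = 503 - 3*√251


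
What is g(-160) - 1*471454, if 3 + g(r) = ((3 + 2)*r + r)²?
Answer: 450143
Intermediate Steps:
g(r) = -3 + 36*r² (g(r) = -3 + ((3 + 2)*r + r)² = -3 + (5*r + r)² = -3 + (6*r)² = -3 + 36*r²)
g(-160) - 1*471454 = (-3 + 36*(-160)²) - 1*471454 = (-3 + 36*25600) - 471454 = (-3 + 921600) - 471454 = 921597 - 471454 = 450143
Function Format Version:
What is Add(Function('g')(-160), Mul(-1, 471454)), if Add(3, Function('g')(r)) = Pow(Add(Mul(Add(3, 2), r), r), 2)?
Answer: 450143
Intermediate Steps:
Function('g')(r) = Add(-3, Mul(36, Pow(r, 2))) (Function('g')(r) = Add(-3, Pow(Add(Mul(Add(3, 2), r), r), 2)) = Add(-3, Pow(Add(Mul(5, r), r), 2)) = Add(-3, Pow(Mul(6, r), 2)) = Add(-3, Mul(36, Pow(r, 2))))
Add(Function('g')(-160), Mul(-1, 471454)) = Add(Add(-3, Mul(36, Pow(-160, 2))), Mul(-1, 471454)) = Add(Add(-3, Mul(36, 25600)), -471454) = Add(Add(-3, 921600), -471454) = Add(921597, -471454) = 450143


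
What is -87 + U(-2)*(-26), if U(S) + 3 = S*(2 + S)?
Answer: -9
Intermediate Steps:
U(S) = -3 + S*(2 + S)
-87 + U(-2)*(-26) = -87 + (-3 + (-2)² + 2*(-2))*(-26) = -87 + (-3 + 4 - 4)*(-26) = -87 - 3*(-26) = -87 + 78 = -9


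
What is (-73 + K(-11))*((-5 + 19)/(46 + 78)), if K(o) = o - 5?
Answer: -623/62 ≈ -10.048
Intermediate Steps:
K(o) = -5 + o
(-73 + K(-11))*((-5 + 19)/(46 + 78)) = (-73 + (-5 - 11))*((-5 + 19)/(46 + 78)) = (-73 - 16)*(14/124) = -1246/124 = -89*7/62 = -623/62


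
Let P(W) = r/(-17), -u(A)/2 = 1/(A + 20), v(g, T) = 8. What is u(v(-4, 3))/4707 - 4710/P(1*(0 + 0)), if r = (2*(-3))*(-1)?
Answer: 879408809/65898 ≈ 13345.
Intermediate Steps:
r = 6 (r = -6*(-1) = 6)
u(A) = -2/(20 + A) (u(A) = -2/(A + 20) = -2/(20 + A))
P(W) = -6/17 (P(W) = 6/(-17) = 6*(-1/17) = -6/17)
u(v(-4, 3))/4707 - 4710/P(1*(0 + 0)) = -2/(20 + 8)/4707 - 4710/(-6/17) = -2/28*(1/4707) - 4710*(-17/6) = -2*1/28*(1/4707) + 13345 = -1/14*1/4707 + 13345 = -1/65898 + 13345 = 879408809/65898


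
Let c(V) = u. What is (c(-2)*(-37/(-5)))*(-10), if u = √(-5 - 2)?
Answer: -74*I*√7 ≈ -195.79*I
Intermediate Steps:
u = I*√7 (u = √(-7) = I*√7 ≈ 2.6458*I)
c(V) = I*√7
(c(-2)*(-37/(-5)))*(-10) = ((I*√7)*(-37/(-5)))*(-10) = ((I*√7)*(-37*(-⅕)))*(-10) = ((I*√7)*(37/5))*(-10) = (37*I*√7/5)*(-10) = -74*I*√7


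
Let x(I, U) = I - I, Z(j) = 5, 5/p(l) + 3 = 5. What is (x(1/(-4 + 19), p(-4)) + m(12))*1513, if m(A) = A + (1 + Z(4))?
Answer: 27234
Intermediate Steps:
p(l) = 5/2 (p(l) = 5/(-3 + 5) = 5/2)
x(I, U) = 0
m(A) = 6 + A (m(A) = A + (1 + 5) = A + 6 = 6 + A)
(x(1/(-4 + 19), p(-4)) + m(12))*1513 = (0 + (6 + 12))*1513 = (0 + 18)*1513 = 18*1513 = 27234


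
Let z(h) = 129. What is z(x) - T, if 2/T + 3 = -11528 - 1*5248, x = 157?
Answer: 2164493/16779 ≈ 129.00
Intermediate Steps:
T = -2/16779 (T = 2/(-3 + (-11528 - 1*5248)) = 2/(-3 + (-11528 - 5248)) = 2/(-3 - 16776) = 2/(-16779) = 2*(-1/16779) = -2/16779 ≈ -0.00011920)
z(x) - T = 129 - 1*(-2/16779) = 129 + 2/16779 = 2164493/16779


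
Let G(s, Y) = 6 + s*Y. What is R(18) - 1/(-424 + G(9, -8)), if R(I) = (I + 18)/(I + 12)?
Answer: 589/490 ≈ 1.2020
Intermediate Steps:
G(s, Y) = 6 + Y*s
R(I) = (18 + I)/(12 + I)
R(18) - 1/(-424 + G(9, -8)) = (18 + 18)/(12 + 18) - 1/(-424 + (6 - 8*9)) = 36/30 - 1/(-424 + (6 - 72)) = (1/30)*36 - 1/(-424 - 66) = 6/5 - 1/(-490) = 6/5 - 1*(-1/490) = 6/5 + 1/490 = 589/490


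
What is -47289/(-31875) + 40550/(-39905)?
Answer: 39635753/84798125 ≈ 0.46741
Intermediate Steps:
-47289/(-31875) + 40550/(-39905) = -47289*(-1/31875) + 40550*(-1/39905) = 15763/10625 - 8110/7981 = 39635753/84798125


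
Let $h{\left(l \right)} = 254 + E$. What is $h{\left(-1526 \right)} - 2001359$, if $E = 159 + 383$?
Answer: $-2000563$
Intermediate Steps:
$E = 542$
$h{\left(l \right)} = 796$ ($h{\left(l \right)} = 254 + 542 = 796$)
$h{\left(-1526 \right)} - 2001359 = 796 - 2001359 = -2000563$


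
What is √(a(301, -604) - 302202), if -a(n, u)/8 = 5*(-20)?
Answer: I*√301402 ≈ 549.0*I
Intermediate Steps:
a(n, u) = 800 (a(n, u) = -40*(-20) = -8*(-100) = 800)
√(a(301, -604) - 302202) = √(800 - 302202) = √(-301402) = I*√301402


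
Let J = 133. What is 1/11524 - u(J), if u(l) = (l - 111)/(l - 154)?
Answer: 253549/242004 ≈ 1.0477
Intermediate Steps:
u(l) = (-111 + l)/(-154 + l)
1/11524 - u(J) = 1/11524 - (-111 + 133)/(-154 + 133) = 1/11524 - 22/(-21) = 1/11524 - (-1)*22/21 = 1/11524 - 1*(-22/21) = 1/11524 + 22/21 = 253549/242004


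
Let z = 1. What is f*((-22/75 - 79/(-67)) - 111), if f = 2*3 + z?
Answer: -3873268/5025 ≈ -770.80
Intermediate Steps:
f = 7 (f = 2*3 + 1 = 6 + 1 = 7)
f*((-22/75 - 79/(-67)) - 111) = 7*((-22/75 - 79/(-67)) - 111) = 7*((-22*1/75 - 79*(-1/67)) - 111) = 7*((-22/75 + 79/67) - 111) = 7*(4451/5025 - 111) = 7*(-553324/5025) = -3873268/5025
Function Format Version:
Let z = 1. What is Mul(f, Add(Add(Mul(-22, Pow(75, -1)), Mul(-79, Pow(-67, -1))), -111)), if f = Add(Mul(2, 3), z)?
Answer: Rational(-3873268, 5025) ≈ -770.80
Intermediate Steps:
f = 7 (f = Add(Mul(2, 3), 1) = Add(6, 1) = 7)
Mul(f, Add(Add(Mul(-22, Pow(75, -1)), Mul(-79, Pow(-67, -1))), -111)) = Mul(7, Add(Add(Mul(-22, Pow(75, -1)), Mul(-79, Pow(-67, -1))), -111)) = Mul(7, Add(Add(Mul(-22, Rational(1, 75)), Mul(-79, Rational(-1, 67))), -111)) = Mul(7, Add(Add(Rational(-22, 75), Rational(79, 67)), -111)) = Mul(7, Add(Rational(4451, 5025), -111)) = Mul(7, Rational(-553324, 5025)) = Rational(-3873268, 5025)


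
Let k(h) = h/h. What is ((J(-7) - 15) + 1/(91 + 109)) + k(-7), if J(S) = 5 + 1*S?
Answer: -3199/200 ≈ -15.995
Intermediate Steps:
k(h) = 1
J(S) = 5 + S
((J(-7) - 15) + 1/(91 + 109)) + k(-7) = (((5 - 7) - 15) + 1/(91 + 109)) + 1 = ((-2 - 15) + 1/200) + 1 = (-17 + 1/200) + 1 = -3399/200 + 1 = -3199/200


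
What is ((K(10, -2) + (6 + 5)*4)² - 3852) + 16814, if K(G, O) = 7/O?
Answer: 58409/4 ≈ 14602.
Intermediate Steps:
((K(10, -2) + (6 + 5)*4)² - 3852) + 16814 = ((7/(-2) + (6 + 5)*4)² - 3852) + 16814 = ((7*(-½) + 11*4)² - 3852) + 16814 = ((-7/2 + 44)² - 3852) + 16814 = ((81/2)² - 3852) + 16814 = (6561/4 - 3852) + 16814 = -8847/4 + 16814 = 58409/4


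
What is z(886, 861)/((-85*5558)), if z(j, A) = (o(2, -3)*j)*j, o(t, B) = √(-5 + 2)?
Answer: -392498*I*√3/236215 ≈ -2.878*I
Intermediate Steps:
o(t, B) = I*√3 (o(t, B) = √(-3) = I*√3)
z(j, A) = I*√3*j² (z(j, A) = ((I*√3)*j)*j = (I*j*√3)*j = I*√3*j²)
z(886, 861)/((-85*5558)) = (I*√3*886²)/((-85*5558)) = (I*√3*784996)/(-472430) = (784996*I*√3)*(-1/472430) = -392498*I*√3/236215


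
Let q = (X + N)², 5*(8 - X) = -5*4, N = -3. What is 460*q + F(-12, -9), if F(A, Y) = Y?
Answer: 37251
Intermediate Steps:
X = 12 (X = 8 - (-1)*4 = 8 - ⅕*(-20) = 8 + 4 = 12)
q = 81 (q = (12 - 3)² = 9² = 81)
460*q + F(-12, -9) = 460*81 - 9 = 37260 - 9 = 37251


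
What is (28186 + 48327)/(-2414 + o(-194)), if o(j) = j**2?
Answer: 76513/35222 ≈ 2.1723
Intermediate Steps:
(28186 + 48327)/(-2414 + o(-194)) = (28186 + 48327)/(-2414 + (-194)**2) = 76513/(-2414 + 37636) = 76513/35222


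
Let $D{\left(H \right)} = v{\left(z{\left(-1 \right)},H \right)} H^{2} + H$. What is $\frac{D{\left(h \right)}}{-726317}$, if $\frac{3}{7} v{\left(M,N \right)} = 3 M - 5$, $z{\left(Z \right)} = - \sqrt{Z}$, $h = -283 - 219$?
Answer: $\frac{8821646}{2178951} + \frac{1764028 i}{726317} \approx 4.0486 + 2.4287 i$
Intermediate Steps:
$h = -502$
$v{\left(M,N \right)} = - \frac{35}{3} + 7 M$ ($v{\left(M,N \right)} = \frac{7 \left(3 M - 5\right)}{3} = \frac{7 \left(-5 + 3 M\right)}{3} = - \frac{35}{3} + 7 M$)
$D{\left(H \right)} = H + H^{2} \left(- \frac{35}{3} - 7 i\right)$ ($D{\left(H \right)} = \left(- \frac{35}{3} + 7 \left(- \sqrt{-1}\right)\right) H^{2} + H = \left(- \frac{35}{3} + 7 \left(- i\right)\right) H^{2} + H = \left(- \frac{35}{3} - 7 i\right) H^{2} + H = H^{2} \left(- \frac{35}{3} - 7 i\right) + H = H + H^{2} \left(- \frac{35}{3} - 7 i\right)$)
$\frac{D{\left(h \right)}}{-726317} = \frac{-502 + \frac{\left(-502\right)^{2} \left(-35 - 21 i\right)}{3}}{-726317} = \left(-502 + \frac{1}{3} \cdot 252004 \left(-35 - 21 i\right)\right) \left(- \frac{1}{726317}\right) = \left(-502 - \left(\frac{8820140}{3} + 1764028 i\right)\right) \left(- \frac{1}{726317}\right) = \left(- \frac{8821646}{3} - 1764028 i\right) \left(- \frac{1}{726317}\right) = \frac{8821646}{2178951} + \frac{1764028 i}{726317}$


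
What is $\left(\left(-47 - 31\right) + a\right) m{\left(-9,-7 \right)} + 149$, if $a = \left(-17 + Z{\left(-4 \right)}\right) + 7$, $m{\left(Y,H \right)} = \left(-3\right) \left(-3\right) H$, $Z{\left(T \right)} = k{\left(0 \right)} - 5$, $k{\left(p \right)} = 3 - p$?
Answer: $5819$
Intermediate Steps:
$Z{\left(T \right)} = -2$ ($Z{\left(T \right)} = \left(3 - 0\right) - 5 = \left(3 + 0\right) - 5 = 3 - 5 = -2$)
$m{\left(Y,H \right)} = 9 H$
$a = -12$ ($a = \left(-17 - 2\right) + 7 = -19 + 7 = -12$)
$\left(\left(-47 - 31\right) + a\right) m{\left(-9,-7 \right)} + 149 = \left(\left(-47 - 31\right) - 12\right) 9 \left(-7\right) + 149 = \left(-78 - 12\right) \left(-63\right) + 149 = \left(-90\right) \left(-63\right) + 149 = 5670 + 149 = 5819$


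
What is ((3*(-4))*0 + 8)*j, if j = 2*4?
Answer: 64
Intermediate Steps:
j = 8
((3*(-4))*0 + 8)*j = ((3*(-4))*0 + 8)*8 = (-12*0 + 8)*8 = (0 + 8)*8 = 8*8 = 64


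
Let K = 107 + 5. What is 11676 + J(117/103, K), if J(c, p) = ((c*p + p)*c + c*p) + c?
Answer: 128115327/10609 ≈ 12076.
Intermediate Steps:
K = 112
J(c, p) = c + c*p + c*(p + c*p) (J(c, p) = ((p + c*p)*c + c*p) + c = (c*(p + c*p) + c*p) + c = (c*p + c*(p + c*p)) + c = c + c*p + c*(p + c*p))
11676 + J(117/103, K) = 11676 + (117/103)*(1 + 2*112 + (117/103)*112) = 11676 + (117*(1/103))*(1 + 224 + (117*(1/103))*112) = 11676 + 117*(1 + 224 + (117/103)*112)/103 = 11676 + 117*(1 + 224 + 13104/103)/103 = 11676 + (117/103)*(36279/103) = 11676 + 4244643/10609 = 128115327/10609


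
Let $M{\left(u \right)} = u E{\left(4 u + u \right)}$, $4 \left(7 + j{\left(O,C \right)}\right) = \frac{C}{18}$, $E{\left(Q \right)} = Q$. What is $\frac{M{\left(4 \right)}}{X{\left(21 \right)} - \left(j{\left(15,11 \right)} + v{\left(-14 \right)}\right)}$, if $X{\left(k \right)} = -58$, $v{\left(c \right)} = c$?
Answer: $- \frac{1152}{535} \approx -2.1533$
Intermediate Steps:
$j{\left(O,C \right)} = -7 + \frac{C}{72}$ ($j{\left(O,C \right)} = -7 + \frac{C \frac{1}{18}}{4} = -7 + \frac{\frac{1}{18} C}{4} = -7 + \frac{C}{72}$)
$M{\left(u \right)} = 5 u^{2}$ ($M{\left(u \right)} = u \left(4 u + u\right) = u 5 u = 5 u^{2}$)
$\frac{M{\left(4 \right)}}{X{\left(21 \right)} - \left(j{\left(15,11 \right)} + v{\left(-14 \right)}\right)} = \frac{5 \cdot 4^{2}}{-58 - \left(\left(-7 + \frac{1}{72} \cdot 11\right) - 14\right)} = \frac{5 \cdot 16}{-58 - \left(\left(-7 + \frac{11}{72}\right) - 14\right)} = \frac{80}{-58 - \left(- \frac{493}{72} - 14\right)} = \frac{80}{-58 - - \frac{1501}{72}} = \frac{80}{-58 + \frac{1501}{72}} = \frac{80}{- \frac{2675}{72}} = 80 \left(- \frac{72}{2675}\right) = - \frac{1152}{535}$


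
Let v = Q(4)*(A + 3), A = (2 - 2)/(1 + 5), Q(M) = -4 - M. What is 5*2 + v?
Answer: -14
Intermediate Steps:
A = 0 (A = 0/6 = 0*(1/6) = 0)
v = -24 (v = (-4 - 1*4)*(0 + 3) = (-4 - 4)*3 = -8*3 = -24)
5*2 + v = 5*2 - 24 = 10 - 24 = -14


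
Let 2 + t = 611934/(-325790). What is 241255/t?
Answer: -5614176175/90251 ≈ -62206.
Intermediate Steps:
t = -631757/162895 (t = -2 + 611934/(-325790) = -2 + 611934*(-1/325790) = -2 - 305967/162895 = -631757/162895 ≈ -3.8783)
241255/t = 241255/(-631757/162895) = 241255*(-162895/631757) = -5614176175/90251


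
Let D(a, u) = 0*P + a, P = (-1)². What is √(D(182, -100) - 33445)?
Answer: I*√33263 ≈ 182.38*I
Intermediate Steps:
P = 1
D(a, u) = a (D(a, u) = 0*1 + a = 0 + a = a)
√(D(182, -100) - 33445) = √(182 - 33445) = √(-33263) = I*√33263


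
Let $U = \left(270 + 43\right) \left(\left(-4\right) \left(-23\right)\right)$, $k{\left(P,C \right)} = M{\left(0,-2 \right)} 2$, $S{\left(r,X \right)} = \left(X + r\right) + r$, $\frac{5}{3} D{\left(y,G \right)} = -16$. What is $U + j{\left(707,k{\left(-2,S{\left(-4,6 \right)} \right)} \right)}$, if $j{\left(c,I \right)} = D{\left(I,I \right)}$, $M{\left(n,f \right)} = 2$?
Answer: $\frac{143932}{5} \approx 28786.0$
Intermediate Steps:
$D{\left(y,G \right)} = - \frac{48}{5}$ ($D{\left(y,G \right)} = \frac{3}{5} \left(-16\right) = - \frac{48}{5}$)
$S{\left(r,X \right)} = X + 2 r$
$k{\left(P,C \right)} = 4$ ($k{\left(P,C \right)} = 2 \cdot 2 = 4$)
$U = 28796$ ($U = 313 \cdot 92 = 28796$)
$j{\left(c,I \right)} = - \frac{48}{5}$
$U + j{\left(707,k{\left(-2,S{\left(-4,6 \right)} \right)} \right)} = 28796 - \frac{48}{5} = \frac{143932}{5}$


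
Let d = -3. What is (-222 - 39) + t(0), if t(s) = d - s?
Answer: -264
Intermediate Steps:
t(s) = -3 - s
(-222 - 39) + t(0) = (-222 - 39) + (-3 - 1*0) = -261 + (-3 + 0) = -261 - 3 = -264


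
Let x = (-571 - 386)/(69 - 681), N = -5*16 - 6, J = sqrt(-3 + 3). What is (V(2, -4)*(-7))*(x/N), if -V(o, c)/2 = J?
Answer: 0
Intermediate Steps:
J = 0 (J = sqrt(0) = 0)
V(o, c) = 0 (V(o, c) = -2*0 = 0)
N = -86 (N = -80 - 6 = -86)
x = 319/204 (x = -957/(-612) = -957*(-1/612) = 319/204 ≈ 1.5637)
(V(2, -4)*(-7))*(x/N) = (0*(-7))*((319/204)/(-86)) = 0*((319/204)*(-1/86)) = 0*(-319/17544) = 0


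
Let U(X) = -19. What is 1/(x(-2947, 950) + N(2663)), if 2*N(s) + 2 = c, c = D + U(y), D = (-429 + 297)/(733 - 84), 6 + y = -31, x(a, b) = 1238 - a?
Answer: 118/492579 ≈ 0.00023956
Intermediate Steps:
y = -37 (y = -6 - 31 = -37)
D = -12/59 (D = -132/649 = -132*1/649 = -12/59 ≈ -0.20339)
c = -1133/59 (c = -12/59 - 19 = -1133/59 ≈ -19.203)
N(s) = -1251/118 (N(s) = -1 + (½)*(-1133/59) = -1 - 1133/118 = -1251/118)
1/(x(-2947, 950) + N(2663)) = 1/((1238 - 1*(-2947)) - 1251/118) = 1/((1238 + 2947) - 1251/118) = 1/(4185 - 1251/118) = 1/(492579/118) = 118/492579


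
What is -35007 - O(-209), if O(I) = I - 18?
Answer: -34780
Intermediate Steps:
O(I) = -18 + I
-35007 - O(-209) = -35007 - (-18 - 209) = -35007 - 1*(-227) = -35007 + 227 = -34780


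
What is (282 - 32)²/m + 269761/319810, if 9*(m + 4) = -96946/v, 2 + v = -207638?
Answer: -18675509076492233/1179794121070 ≈ -15829.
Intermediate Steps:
v = -207640 (v = -2 - 207638 = -207640)
m = -3689047/934380 (m = -4 + (-96946/(-207640))/9 = -4 + (-96946*(-1/207640))/9 = -4 + (⅑)*(48473/103820) = -4 + 48473/934380 = -3689047/934380 ≈ -3.9481)
(282 - 32)²/m + 269761/319810 = (282 - 32)²/(-3689047/934380) + 269761/319810 = 250²*(-934380/3689047) + 269761*(1/319810) = 62500*(-934380/3689047) + 269761/319810 = -58398750000/3689047 + 269761/319810 = -18675509076492233/1179794121070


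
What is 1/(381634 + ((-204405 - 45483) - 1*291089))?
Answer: -1/159343 ≈ -6.2758e-6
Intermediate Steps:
1/(381634 + ((-204405 - 45483) - 1*291089)) = 1/(381634 + (-249888 - 291089)) = 1/(381634 - 540977) = 1/(-159343) = -1/159343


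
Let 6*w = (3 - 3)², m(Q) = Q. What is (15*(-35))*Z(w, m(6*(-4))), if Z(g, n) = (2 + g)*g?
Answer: 0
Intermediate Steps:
w = 0 (w = (3 - 3)²/6 = (⅙)*0² = (⅙)*0 = 0)
Z(g, n) = g*(2 + g)
(15*(-35))*Z(w, m(6*(-4))) = (15*(-35))*(0*(2 + 0)) = -0*2 = -525*0 = 0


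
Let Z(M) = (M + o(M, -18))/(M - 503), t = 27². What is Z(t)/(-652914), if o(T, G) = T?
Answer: -27/2732566 ≈ -9.8808e-6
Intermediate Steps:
t = 729
Z(M) = 2*M/(-503 + M) (Z(M) = (M + M)/(M - 503) = (2*M)/(-503 + M) = 2*M/(-503 + M))
Z(t)/(-652914) = (2*729/(-503 + 729))/(-652914) = (2*729/226)*(-1/652914) = (2*729*(1/226))*(-1/652914) = (729/113)*(-1/652914) = -27/2732566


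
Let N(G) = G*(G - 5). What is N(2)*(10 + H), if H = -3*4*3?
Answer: 156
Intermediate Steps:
N(G) = G*(-5 + G)
H = -36 (H = -12*3 = -36)
N(2)*(10 + H) = (2*(-5 + 2))*(10 - 36) = (2*(-3))*(-26) = -6*(-26) = 156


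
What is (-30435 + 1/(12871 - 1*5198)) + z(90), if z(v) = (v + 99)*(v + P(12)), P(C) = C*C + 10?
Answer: 120320314/7673 ≈ 15681.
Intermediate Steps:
P(C) = 10 + C² (P(C) = C² + 10 = 10 + C²)
z(v) = (99 + v)*(154 + v) (z(v) = (v + 99)*(v + (10 + 12²)) = (99 + v)*(v + (10 + 144)) = (99 + v)*(v + 154) = (99 + v)*(154 + v))
(-30435 + 1/(12871 - 1*5198)) + z(90) = (-30435 + 1/(12871 - 1*5198)) + (15246 + 90² + 253*90) = (-30435 + 1/(12871 - 5198)) + (15246 + 8100 + 22770) = (-30435 + 1/7673) + 46116 = -233527754/7673 + 46116 = 120320314/7673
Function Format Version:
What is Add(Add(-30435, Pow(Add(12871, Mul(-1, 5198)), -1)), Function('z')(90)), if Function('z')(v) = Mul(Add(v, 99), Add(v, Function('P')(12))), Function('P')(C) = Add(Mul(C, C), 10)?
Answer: Rational(120320314, 7673) ≈ 15681.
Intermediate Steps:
Function('P')(C) = Add(10, Pow(C, 2)) (Function('P')(C) = Add(Pow(C, 2), 10) = Add(10, Pow(C, 2)))
Function('z')(v) = Mul(Add(99, v), Add(154, v)) (Function('z')(v) = Mul(Add(v, 99), Add(v, Add(10, Pow(12, 2)))) = Mul(Add(99, v), Add(v, Add(10, 144))) = Mul(Add(99, v), Add(v, 154)) = Mul(Add(99, v), Add(154, v)))
Add(Add(-30435, Pow(Add(12871, Mul(-1, 5198)), -1)), Function('z')(90)) = Add(Add(-30435, Pow(Add(12871, Mul(-1, 5198)), -1)), Add(15246, Pow(90, 2), Mul(253, 90))) = Add(Add(-30435, Pow(Add(12871, -5198), -1)), Add(15246, 8100, 22770)) = Add(Add(-30435, Pow(7673, -1)), 46116) = Add(Add(-30435, Rational(1, 7673)), 46116) = Add(Rational(-233527754, 7673), 46116) = Rational(120320314, 7673)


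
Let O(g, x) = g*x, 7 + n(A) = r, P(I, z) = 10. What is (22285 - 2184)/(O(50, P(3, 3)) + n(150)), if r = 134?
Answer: 20101/627 ≈ 32.059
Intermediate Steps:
n(A) = 127 (n(A) = -7 + 134 = 127)
(22285 - 2184)/(O(50, P(3, 3)) + n(150)) = (22285 - 2184)/(50*10 + 127) = 20101/(500 + 127) = 20101/627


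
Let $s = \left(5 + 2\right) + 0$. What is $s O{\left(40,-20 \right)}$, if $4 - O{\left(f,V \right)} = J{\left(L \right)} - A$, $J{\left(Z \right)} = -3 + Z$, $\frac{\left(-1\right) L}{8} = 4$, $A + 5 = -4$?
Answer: $210$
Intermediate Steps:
$A = -9$ ($A = -5 - 4 = -9$)
$L = -32$ ($L = \left(-8\right) 4 = -32$)
$s = 7$ ($s = 7 + 0 = 7$)
$O{\left(f,V \right)} = 30$ ($O{\left(f,V \right)} = 4 - \left(\left(-3 - 32\right) - -9\right) = 4 - \left(-35 + 9\right) = 4 - -26 = 4 + 26 = 30$)
$s O{\left(40,-20 \right)} = 7 \cdot 30 = 210$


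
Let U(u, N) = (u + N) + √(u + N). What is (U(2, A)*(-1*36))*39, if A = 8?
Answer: -14040 - 1404*√10 ≈ -18480.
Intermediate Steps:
U(u, N) = N + u + √(N + u) (U(u, N) = (N + u) + √(N + u) = N + u + √(N + u))
(U(2, A)*(-1*36))*39 = ((8 + 2 + √(8 + 2))*(-1*36))*39 = ((8 + 2 + √10)*(-36))*39 = ((10 + √10)*(-36))*39 = (-360 - 36*√10)*39 = -14040 - 1404*√10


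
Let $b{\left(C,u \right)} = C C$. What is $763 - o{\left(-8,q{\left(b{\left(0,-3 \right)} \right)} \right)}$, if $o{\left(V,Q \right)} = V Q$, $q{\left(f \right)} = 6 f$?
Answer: $763$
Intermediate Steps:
$b{\left(C,u \right)} = C^{2}$
$o{\left(V,Q \right)} = Q V$
$763 - o{\left(-8,q{\left(b{\left(0,-3 \right)} \right)} \right)} = 763 - 6 \cdot 0^{2} \left(-8\right) = 763 - 6 \cdot 0 \left(-8\right) = 763 - 0 \left(-8\right) = 763 - 0 = 763 + 0 = 763$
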